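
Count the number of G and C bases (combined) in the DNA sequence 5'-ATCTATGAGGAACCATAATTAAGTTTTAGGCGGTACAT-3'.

13

Scanning the sequence gives A=13, T=12, C=5, G=8.
Total G or C: 8 + 5 = 13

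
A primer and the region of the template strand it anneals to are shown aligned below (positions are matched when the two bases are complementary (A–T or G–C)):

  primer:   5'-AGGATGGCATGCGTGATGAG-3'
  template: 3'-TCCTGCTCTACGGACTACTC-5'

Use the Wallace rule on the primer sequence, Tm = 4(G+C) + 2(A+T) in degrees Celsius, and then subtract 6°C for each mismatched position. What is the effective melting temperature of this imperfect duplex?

Primer base counts: A=5, T=4, G=9, C=2 → A+T=9, G+C=11
Perfect-match Tm = 2(9) + 4(11) = 18 + 44 = 62°C
Mismatches (positions where the bases are not complementary): 4 (at positions 5, 7, 8, 13)
Effective Tm = 62 − 4×6 = 62 − 24 = 38°C

38°C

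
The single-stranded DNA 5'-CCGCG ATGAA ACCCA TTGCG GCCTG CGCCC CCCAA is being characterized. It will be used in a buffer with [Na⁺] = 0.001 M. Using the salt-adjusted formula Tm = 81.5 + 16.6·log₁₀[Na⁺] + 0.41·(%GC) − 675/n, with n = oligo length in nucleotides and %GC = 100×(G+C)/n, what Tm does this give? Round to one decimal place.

40.5°C

Length n = 35. C=16, A=7, G=8, T=4
G+C = 24, so %GC = 24/35 × 100 = 68.571%
Salt term: 16.6 × (-3) = -49.8
GC term: 0.41 × 68.571 = 28.114; length term: −675/35 = −19.286
Tm = 81.5 + (-49.8) + 28.114 − 19.286 = 40.528 → 40.5°C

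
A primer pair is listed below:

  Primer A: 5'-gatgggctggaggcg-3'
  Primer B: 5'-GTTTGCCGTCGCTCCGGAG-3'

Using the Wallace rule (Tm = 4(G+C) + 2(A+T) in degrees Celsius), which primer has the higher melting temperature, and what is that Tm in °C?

Primer B, 64°C

Primer A: A+T=4, G+C=11 → Tm = 2(4)+4(11) = 52°C
Primer B: A+T=6, G+C=13 → Tm = 2(6)+4(13) = 64°C
52°C vs 64°C → primer B is higher.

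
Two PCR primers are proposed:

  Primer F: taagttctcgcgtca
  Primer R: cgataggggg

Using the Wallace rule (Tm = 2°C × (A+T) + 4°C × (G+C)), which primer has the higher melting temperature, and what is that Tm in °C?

Primer F, 44°C

Primer F: A+T=8, G+C=7 → Tm = 2(8)+4(7) = 44°C
Primer R: A+T=3, G+C=7 → Tm = 2(3)+4(7) = 34°C
44°C vs 34°C → primer F is higher.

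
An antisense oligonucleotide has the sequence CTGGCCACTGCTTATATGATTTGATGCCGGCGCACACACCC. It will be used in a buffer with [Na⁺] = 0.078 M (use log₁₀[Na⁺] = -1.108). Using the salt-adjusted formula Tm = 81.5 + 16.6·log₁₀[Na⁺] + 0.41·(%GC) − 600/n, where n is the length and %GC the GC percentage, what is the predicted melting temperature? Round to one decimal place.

71.5°C

Length n = 41. Base counts: C=14, A=8, G=9, T=10
G+C = 23, so %GC = 23/41 × 100 = 56.098%
Salt term: 16.6 × (-1.108) = -18.393
GC term: 0.41 × 56.098 = 23; length term: −600/41 = −14.634
Tm = 81.5 + (-18.393) + 23 − 14.634 = 71.473 → 71.5°C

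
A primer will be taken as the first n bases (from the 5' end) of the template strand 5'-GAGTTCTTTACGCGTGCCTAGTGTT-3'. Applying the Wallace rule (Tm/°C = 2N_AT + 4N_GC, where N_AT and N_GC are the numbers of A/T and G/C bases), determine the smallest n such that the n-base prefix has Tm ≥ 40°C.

First 13 bases: GAGTTCTTTACGC → Tm = 38°C (< 40°C)
First 14 bases: GAGTTCTTTACGCG → Tm = 42°C (≥ 40°C)
Each additional base adds 2°C (A/T) or 4°C (G/C), so Tm is non-decreasing in n; n = 14 is the first length to reach 40°C.

n = 14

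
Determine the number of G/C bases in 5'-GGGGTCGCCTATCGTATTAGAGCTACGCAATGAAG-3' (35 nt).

Scanning the sequence gives G=11, C=7, T=8, A=9.
Total G or C: 11 + 7 = 18

18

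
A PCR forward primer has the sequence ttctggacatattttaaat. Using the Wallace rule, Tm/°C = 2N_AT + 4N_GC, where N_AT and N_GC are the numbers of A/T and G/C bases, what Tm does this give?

Base counts: G=2, C=2, T=9, A=6
AT pairs contribute 15, GC pairs contribute 4.
Tm = 4·4 + 2·15 = 16 + 30 = 46°C

46°C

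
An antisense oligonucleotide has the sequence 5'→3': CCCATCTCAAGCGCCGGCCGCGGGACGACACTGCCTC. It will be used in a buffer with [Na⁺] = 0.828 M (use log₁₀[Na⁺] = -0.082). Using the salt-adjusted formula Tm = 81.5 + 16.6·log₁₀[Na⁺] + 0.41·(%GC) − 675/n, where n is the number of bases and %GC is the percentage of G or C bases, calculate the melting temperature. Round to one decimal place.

91.8°C

Length n = 37. C=17, T=4, A=6, G=10
G+C = 27, so %GC = 27/37 × 100 = 72.973%
Salt term: 16.6 × (-0.082) = -1.361
GC term: 0.41 × 72.973 = 29.919; length term: −675/37 = −18.243
Tm = 81.5 + (-1.361) + 29.919 − 18.243 = 91.815 → 91.8°C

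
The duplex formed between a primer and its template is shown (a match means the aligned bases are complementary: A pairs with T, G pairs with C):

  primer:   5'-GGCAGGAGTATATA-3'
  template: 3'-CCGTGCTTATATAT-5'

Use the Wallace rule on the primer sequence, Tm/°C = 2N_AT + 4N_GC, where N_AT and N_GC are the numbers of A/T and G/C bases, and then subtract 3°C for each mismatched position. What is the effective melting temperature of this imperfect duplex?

Primer base counts: A=5, T=3, G=5, C=1 → A+T=8, G+C=6
Perfect-match Tm = 2(8) + 4(6) = 16 + 24 = 40°C
Mismatches (positions where the bases are not complementary): 2 (at positions 5, 8)
Effective Tm = 40 − 2×3 = 40 − 6 = 34°C

34°C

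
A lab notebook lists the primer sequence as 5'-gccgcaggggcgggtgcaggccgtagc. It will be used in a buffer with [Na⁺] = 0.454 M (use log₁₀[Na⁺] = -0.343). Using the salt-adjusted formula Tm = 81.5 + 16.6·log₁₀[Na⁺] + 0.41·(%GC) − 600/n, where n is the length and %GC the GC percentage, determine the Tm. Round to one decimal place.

Length n = 27. Counting bases: C=8, T=2, A=3, G=14
G+C = 22, so %GC = 22/27 × 100 = 81.481%
Salt term: 16.6 × (-0.343) = -5.694
GC term: 0.41 × 81.481 = 33.407; length term: −600/27 = −22.222
Tm = 81.5 + (-5.694) + 33.407 − 22.222 = 86.991 → 87.0°C

87.0°C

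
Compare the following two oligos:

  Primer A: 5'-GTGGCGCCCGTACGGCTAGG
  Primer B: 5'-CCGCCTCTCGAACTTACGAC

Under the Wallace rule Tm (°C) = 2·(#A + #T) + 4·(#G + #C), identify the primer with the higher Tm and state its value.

Primer A: A+T=5, G+C=15 → Tm = 2(5)+4(15) = 70°C
Primer B: A+T=8, G+C=12 → Tm = 2(8)+4(12) = 64°C
70°C vs 64°C → primer A is higher.

Primer A, 70°C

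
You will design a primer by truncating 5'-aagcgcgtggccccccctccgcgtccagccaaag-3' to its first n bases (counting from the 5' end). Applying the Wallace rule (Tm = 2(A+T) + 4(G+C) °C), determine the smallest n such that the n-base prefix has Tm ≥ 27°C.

First 8 bases: AAGCGCGT → Tm = 26°C (< 27°C)
First 9 bases: AAGCGCGTG → Tm = 30°C (≥ 27°C)
Since every base adds ≥2°C, Tm only increases with n, so the threshold is first crossed at n = 9.

n = 9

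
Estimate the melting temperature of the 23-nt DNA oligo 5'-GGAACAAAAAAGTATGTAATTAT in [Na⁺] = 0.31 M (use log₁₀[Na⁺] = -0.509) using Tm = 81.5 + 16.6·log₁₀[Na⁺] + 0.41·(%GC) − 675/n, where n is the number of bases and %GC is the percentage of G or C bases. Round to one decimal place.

52.6°C

Length n = 23. C=1, G=4, A=12, T=6
G+C = 5, so %GC = 5/23 × 100 = 21.739%
Salt term: 16.6 × (-0.509) = -8.449
GC term: 0.41 × 21.739 = 8.913; length term: −675/23 = −29.348
Tm = 81.5 + (-8.449) + 8.913 − 29.348 = 52.616 → 52.6°C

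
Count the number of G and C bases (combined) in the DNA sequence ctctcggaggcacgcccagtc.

15

Base counts: G=6, C=9, T=3, A=3
Total G or C: 6 + 9 = 15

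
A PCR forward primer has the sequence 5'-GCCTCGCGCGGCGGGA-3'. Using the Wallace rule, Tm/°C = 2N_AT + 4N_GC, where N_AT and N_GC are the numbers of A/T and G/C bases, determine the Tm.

60°C

Counting bases: A=1, G=8, T=1, C=6
AT pairs contribute 2, GC pairs contribute 14.
Tm = 2×2 + 4×14 = 60°C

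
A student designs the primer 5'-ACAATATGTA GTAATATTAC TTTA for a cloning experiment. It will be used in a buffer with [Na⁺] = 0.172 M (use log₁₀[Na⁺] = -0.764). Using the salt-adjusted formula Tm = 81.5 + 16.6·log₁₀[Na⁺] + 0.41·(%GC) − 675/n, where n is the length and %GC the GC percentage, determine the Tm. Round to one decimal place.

Length n = 24. Scanning the sequence gives C=2, T=10, G=2, A=10.
G+C = 4, so %GC = 4/24 × 100 = 16.667%
Salt term: 16.6 × (-0.764) = -12.682
GC term: 0.41 × 16.667 = 6.833; length term: −675/24 = −28.125
Tm = 81.5 + (-12.682) + 6.833 − 28.125 = 47.526 → 47.5°C

47.5°C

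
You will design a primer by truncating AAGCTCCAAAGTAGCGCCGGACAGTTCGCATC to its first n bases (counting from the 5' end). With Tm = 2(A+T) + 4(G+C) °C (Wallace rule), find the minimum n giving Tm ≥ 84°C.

n = 27

First 26 bases: AAGCTCCAAAGTAGCGCCGGACAGTT → Tm = 80°C (< 84°C)
First 27 bases: AAGCTCCAAAGTAGCGCCGGACAGTTC → Tm = 84°C (≥ 84°C)
Since every base adds ≥2°C, Tm only increases with n, so the threshold is first crossed at n = 27.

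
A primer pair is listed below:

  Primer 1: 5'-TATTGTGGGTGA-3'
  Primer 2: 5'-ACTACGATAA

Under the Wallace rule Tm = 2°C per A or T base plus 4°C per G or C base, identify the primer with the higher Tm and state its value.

Primer 1: A+T=7, G+C=5 → Tm = 2(7)+4(5) = 34°C
Primer 2: A+T=7, G+C=3 → Tm = 2(7)+4(3) = 26°C
34°C vs 26°C → primer 1 is higher.

Primer 1, 34°C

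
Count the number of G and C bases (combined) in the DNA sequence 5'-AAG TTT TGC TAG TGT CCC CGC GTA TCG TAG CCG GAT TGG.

Scanning the sequence gives A=6, G=12, T=12, C=9.
G+C = 12 + 9 = 21

21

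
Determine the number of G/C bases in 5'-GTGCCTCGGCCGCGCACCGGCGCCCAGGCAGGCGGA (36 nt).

30

G=15, T=2, A=4, C=15
G+C = 15 + 15 = 30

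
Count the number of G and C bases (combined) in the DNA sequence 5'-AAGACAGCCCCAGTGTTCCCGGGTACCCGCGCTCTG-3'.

24

Counting bases: G=10, A=6, T=6, C=14
Total G or C: 10 + 14 = 24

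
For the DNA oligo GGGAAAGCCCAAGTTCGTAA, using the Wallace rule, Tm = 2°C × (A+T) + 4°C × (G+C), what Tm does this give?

60°C

Scanning the sequence gives G=6, T=3, A=7, C=4.
A+T = 10, G+C = 10
Tm = 4·10 + 2·10 = 40 + 20 = 60°C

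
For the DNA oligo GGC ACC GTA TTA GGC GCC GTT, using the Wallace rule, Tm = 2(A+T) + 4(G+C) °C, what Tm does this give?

G=7, C=6, T=5, A=3
AT pairs contribute 8, GC pairs contribute 13.
Tm = 2×8 + 4×13 = 68°C

68°C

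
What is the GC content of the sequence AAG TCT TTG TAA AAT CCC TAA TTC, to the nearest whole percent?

29%

Base counts: T=9, C=5, G=2, A=8
G+C = 2 + 5 = 7 out of 24 bases
%GC = 7/24 × 100 = 29.17% ≈ 29%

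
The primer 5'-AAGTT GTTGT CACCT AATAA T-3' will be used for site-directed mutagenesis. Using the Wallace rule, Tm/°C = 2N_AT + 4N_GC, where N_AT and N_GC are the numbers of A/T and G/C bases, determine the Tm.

54°C

Counting bases: C=3, G=3, T=8, A=7
So N_AT = 15 and N_GC = 6.
Tm = 4·6 + 2·15 = 24 + 30 = 54°C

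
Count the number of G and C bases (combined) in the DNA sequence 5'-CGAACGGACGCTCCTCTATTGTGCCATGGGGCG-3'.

C=10, G=11, A=5, T=7
G+C = 11 + 10 = 21

21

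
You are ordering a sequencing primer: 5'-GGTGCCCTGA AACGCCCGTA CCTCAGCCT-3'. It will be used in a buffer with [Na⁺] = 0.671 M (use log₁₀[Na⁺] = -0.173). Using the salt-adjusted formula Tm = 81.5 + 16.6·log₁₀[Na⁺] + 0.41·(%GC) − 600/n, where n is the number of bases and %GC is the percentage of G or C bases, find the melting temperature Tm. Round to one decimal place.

Length n = 29. C=12, T=5, A=5, G=7
G+C = 19, so %GC = 19/29 × 100 = 65.517%
Salt term: 16.6 × (-0.173) = -2.872
GC term: 0.41 × 65.517 = 26.862; length term: −600/29 = −20.69
Tm = 81.5 + (-2.872) + 26.862 − 20.69 = 84.8 → 84.8°C

84.8°C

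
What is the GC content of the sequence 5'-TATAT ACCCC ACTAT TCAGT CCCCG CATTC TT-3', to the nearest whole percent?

44%

C=12, A=7, G=2, T=11
G+C = 2 + 12 = 14 out of 32 bases
%GC = 14/32 × 100 = 43.75% ≈ 44%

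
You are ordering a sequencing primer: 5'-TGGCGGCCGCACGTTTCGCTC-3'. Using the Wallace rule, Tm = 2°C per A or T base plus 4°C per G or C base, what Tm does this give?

T=5, G=7, A=1, C=8
AT pairs contribute 6, GC pairs contribute 15.
Tm = 2×6 + 4×15 = 72°C

72°C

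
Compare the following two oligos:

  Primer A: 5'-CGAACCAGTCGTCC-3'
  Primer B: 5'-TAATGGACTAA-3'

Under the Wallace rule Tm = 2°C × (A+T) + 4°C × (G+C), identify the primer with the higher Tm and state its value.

Primer A: A+T=5, G+C=9 → Tm = 2(5)+4(9) = 46°C
Primer B: A+T=8, G+C=3 → Tm = 2(8)+4(3) = 28°C
46°C vs 28°C → primer A is higher.

Primer A, 46°C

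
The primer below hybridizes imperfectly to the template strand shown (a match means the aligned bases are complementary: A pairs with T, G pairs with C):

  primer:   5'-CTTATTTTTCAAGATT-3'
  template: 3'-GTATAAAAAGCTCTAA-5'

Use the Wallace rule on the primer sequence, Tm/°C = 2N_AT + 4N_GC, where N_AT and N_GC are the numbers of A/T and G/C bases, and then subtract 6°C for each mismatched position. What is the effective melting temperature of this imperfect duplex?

Primer base counts: A=4, T=9, G=1, C=2 → A+T=13, G+C=3
Perfect-match Tm = 2(13) + 4(3) = 26 + 12 = 38°C
Mismatches (positions where the bases are not complementary): 2 (at positions 2, 11)
Effective Tm = 38 − 2×6 = 38 − 12 = 26°C

26°C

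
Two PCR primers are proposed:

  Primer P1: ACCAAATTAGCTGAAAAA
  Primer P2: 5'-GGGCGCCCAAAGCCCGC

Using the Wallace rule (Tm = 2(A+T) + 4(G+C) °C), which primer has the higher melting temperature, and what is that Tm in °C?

Primer P2, 62°C

Primer P1: A+T=13, G+C=5 → Tm = 2(13)+4(5) = 46°C
Primer P2: A+T=3, G+C=14 → Tm = 2(3)+4(14) = 62°C
46°C vs 62°C → primer P2 is higher.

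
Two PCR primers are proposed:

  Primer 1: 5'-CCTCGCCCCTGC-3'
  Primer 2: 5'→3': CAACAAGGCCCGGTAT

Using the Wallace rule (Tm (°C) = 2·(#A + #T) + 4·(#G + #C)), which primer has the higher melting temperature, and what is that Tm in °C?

Primer 2, 50°C

Primer 1: A+T=2, G+C=10 → Tm = 2(2)+4(10) = 44°C
Primer 2: A+T=7, G+C=9 → Tm = 2(7)+4(9) = 50°C
44°C vs 50°C → primer 2 is higher.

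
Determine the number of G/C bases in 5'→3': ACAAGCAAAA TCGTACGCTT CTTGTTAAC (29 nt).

Base counts: T=8, G=4, C=7, A=10
Total G or C: 4 + 7 = 11

11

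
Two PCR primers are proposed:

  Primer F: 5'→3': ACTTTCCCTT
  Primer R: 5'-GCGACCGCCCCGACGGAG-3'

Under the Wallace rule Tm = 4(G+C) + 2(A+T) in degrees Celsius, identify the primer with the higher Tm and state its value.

Primer R, 66°C

Primer F: A+T=6, G+C=4 → Tm = 2(6)+4(4) = 28°C
Primer R: A+T=3, G+C=15 → Tm = 2(3)+4(15) = 66°C
28°C vs 66°C → primer R is higher.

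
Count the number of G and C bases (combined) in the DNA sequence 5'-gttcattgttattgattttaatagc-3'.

Scanning the sequence gives C=2, A=6, G=4, T=13.
G+C = 4 + 2 = 6

6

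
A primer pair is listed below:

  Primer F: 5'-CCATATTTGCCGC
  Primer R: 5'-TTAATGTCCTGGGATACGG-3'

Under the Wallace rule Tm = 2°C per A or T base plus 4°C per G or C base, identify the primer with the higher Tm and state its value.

Primer R, 56°C

Primer F: A+T=6, G+C=7 → Tm = 2(6)+4(7) = 40°C
Primer R: A+T=10, G+C=9 → Tm = 2(10)+4(9) = 56°C
40°C vs 56°C → primer R is higher.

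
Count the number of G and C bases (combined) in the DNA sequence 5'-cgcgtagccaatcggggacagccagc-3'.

Scanning the sequence gives G=9, A=6, C=9, T=2.
Total G or C: 9 + 9 = 18

18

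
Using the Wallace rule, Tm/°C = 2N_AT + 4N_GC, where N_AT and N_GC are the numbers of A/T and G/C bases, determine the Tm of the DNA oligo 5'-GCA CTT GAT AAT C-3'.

36°C

Scanning the sequence gives T=4, A=4, G=2, C=3.
So N_AT = 8 and N_GC = 5.
Tm = 2×8 + 4×5 = 36°C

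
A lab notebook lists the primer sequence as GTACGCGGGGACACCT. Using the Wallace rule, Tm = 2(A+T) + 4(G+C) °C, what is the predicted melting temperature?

54°C

G=6, A=3, C=5, T=2
A+T = 5, G+C = 11
Tm = 2(5) + 4(11) = 10 + 44 = 54°C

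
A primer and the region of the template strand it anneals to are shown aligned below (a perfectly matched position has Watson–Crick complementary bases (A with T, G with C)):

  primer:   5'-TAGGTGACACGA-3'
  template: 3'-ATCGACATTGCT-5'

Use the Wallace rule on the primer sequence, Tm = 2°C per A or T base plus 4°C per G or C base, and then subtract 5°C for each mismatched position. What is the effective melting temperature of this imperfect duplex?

Primer base counts: A=4, T=2, G=4, C=2 → A+T=6, G+C=6
Perfect-match Tm = 2(6) + 4(6) = 12 + 24 = 36°C
Mismatches (positions where the bases are not complementary): 3 (at positions 4, 7, 8)
Effective Tm = 36 − 3×5 = 36 − 15 = 21°C

21°C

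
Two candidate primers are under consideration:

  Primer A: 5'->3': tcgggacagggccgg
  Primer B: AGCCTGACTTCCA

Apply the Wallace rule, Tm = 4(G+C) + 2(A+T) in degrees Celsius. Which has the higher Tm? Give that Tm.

Primer A, 54°C

Primer A: A+T=3, G+C=12 → Tm = 2(3)+4(12) = 54°C
Primer B: A+T=6, G+C=7 → Tm = 2(6)+4(7) = 40°C
54°C vs 40°C → primer A is higher.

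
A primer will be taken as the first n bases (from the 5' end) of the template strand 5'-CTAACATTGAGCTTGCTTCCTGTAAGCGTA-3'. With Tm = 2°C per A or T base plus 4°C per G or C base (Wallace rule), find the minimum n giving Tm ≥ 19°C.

First 7 bases: CTAACAT → Tm = 18°C (< 19°C)
First 8 bases: CTAACATT → Tm = 20°C (≥ 19°C)
Since every base adds ≥2°C, Tm only increases with n, so the threshold is first crossed at n = 8.

n = 8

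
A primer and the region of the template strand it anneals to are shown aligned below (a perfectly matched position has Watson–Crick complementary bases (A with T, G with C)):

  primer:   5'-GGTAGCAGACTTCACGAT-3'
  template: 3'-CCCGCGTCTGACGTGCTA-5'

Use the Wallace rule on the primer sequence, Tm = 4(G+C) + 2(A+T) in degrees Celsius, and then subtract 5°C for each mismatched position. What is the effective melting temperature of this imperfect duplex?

Primer base counts: A=5, T=4, G=5, C=4 → A+T=9, G+C=9
Perfect-match Tm = 2(9) + 4(9) = 18 + 36 = 54°C
Mismatches (positions where the bases are not complementary): 3 (at positions 3, 4, 12)
Effective Tm = 54 − 3×5 = 54 − 15 = 39°C

39°C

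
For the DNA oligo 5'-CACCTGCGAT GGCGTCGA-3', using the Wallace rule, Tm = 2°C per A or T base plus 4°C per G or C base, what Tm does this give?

G=6, T=3, A=3, C=6
A+T = 6, G+C = 12
Tm = 4·12 + 2·6 = 48 + 12 = 60°C

60°C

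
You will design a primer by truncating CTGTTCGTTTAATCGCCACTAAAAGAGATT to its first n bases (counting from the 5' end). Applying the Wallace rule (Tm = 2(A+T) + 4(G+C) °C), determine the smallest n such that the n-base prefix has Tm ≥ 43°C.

First 15 bases: CTGTTCGTTTAATCG → Tm = 42°C (< 43°C)
First 16 bases: CTGTTCGTTTAATCGC → Tm = 46°C (≥ 43°C)
Since every base adds ≥2°C, Tm only increases with n, so the threshold is first crossed at n = 16.

n = 16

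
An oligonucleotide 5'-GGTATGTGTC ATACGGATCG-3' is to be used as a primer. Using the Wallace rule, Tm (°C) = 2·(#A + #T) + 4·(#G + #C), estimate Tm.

G=7, T=6, A=4, C=3
So N_AT = 10 and N_GC = 10.
Tm = 4·10 + 2·10 = 40 + 20 = 60°C

60°C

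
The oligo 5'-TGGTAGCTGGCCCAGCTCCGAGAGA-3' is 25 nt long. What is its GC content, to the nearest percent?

64%

G=9, T=4, A=5, C=7
G+C = 9 + 7 = 16 out of 25 bases
%GC = 16/25 × 100 = 64% ≈ 64%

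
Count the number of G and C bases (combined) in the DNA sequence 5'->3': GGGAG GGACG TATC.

Counting bases: G=7, T=2, C=2, A=3
G+C = 7 + 2 = 9

9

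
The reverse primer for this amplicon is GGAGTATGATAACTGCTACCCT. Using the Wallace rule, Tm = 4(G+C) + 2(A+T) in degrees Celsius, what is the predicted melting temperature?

Scanning the sequence gives A=6, T=6, G=5, C=5.
A+T = 12, G+C = 10
Tm = 4·10 + 2·12 = 40 + 24 = 64°C

64°C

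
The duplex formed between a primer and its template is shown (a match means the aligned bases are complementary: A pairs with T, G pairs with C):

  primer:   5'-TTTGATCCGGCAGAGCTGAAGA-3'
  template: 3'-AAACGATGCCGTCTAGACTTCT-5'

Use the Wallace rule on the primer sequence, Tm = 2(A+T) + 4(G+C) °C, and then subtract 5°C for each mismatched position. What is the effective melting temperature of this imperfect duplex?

51°C

Primer base counts: A=6, T=5, G=7, C=4 → A+T=11, G+C=11
Perfect-match Tm = 2(11) + 4(11) = 22 + 44 = 66°C
Mismatches (positions where the bases are not complementary): 3 (at positions 5, 7, 15)
Effective Tm = 66 − 3×5 = 66 − 15 = 51°C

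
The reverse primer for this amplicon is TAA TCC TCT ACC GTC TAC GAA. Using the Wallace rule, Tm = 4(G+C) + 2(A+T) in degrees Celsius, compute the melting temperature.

C=7, G=2, T=6, A=6
So N_AT = 12 and N_GC = 9.
Tm = 2×12 + 4×9 = 60°C

60°C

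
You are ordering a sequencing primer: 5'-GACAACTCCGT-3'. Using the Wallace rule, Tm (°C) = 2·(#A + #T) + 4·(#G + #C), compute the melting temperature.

34°C

Scanning the sequence gives A=3, C=4, T=2, G=2.
So N_AT = 5 and N_GC = 6.
Tm = 2×5 + 4×6 = 34°C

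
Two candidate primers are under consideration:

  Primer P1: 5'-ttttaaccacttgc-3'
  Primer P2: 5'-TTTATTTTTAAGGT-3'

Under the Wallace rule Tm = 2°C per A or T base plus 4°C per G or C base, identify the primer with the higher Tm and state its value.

Primer P1: A+T=9, G+C=5 → Tm = 2(9)+4(5) = 38°C
Primer P2: A+T=12, G+C=2 → Tm = 2(12)+4(2) = 32°C
38°C vs 32°C → primer P1 is higher.

Primer P1, 38°C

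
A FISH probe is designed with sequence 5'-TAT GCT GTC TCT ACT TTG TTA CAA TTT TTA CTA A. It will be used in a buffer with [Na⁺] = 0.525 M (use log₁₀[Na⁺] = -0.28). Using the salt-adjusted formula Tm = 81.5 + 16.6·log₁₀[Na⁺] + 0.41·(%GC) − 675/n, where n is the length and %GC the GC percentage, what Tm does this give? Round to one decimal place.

Length n = 34. Counting bases: T=17, C=6, G=3, A=8
G+C = 9, so %GC = 9/34 × 100 = 26.471%
Salt term: 16.6 × (-0.28) = -4.648
GC term: 0.41 × 26.471 = 10.853; length term: −675/34 = −19.853
Tm = 81.5 + (-4.648) + 10.853 − 19.853 = 67.852 → 67.9°C

67.9°C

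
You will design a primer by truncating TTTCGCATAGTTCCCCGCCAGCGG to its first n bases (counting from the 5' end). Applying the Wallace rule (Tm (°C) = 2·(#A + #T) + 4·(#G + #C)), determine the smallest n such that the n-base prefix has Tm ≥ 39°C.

First 13 bases: TTTCGCATAGTTC → Tm = 36°C (< 39°C)
First 14 bases: TTTCGCATAGTTCC → Tm = 40°C (≥ 39°C)
Each additional base adds 2°C (A/T) or 4°C (G/C), so Tm is non-decreasing in n; n = 14 is the first length to reach 39°C.

n = 14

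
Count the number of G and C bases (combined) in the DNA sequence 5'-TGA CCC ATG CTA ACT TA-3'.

7

Scanning the sequence gives T=5, C=5, A=5, G=2.
G+C = 2 + 5 = 7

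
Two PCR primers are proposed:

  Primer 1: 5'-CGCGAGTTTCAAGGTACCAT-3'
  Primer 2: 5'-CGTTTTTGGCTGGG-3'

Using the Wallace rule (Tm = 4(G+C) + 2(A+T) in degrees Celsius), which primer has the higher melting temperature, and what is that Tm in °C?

Primer 1, 60°C

Primer 1: A+T=10, G+C=10 → Tm = 2(10)+4(10) = 60°C
Primer 2: A+T=6, G+C=8 → Tm = 2(6)+4(8) = 44°C
60°C vs 44°C → primer 1 is higher.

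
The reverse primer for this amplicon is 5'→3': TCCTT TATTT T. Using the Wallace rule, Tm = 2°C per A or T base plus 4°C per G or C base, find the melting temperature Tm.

Base counts: C=2, G=0, T=8, A=1
So N_AT = 9 and N_GC = 2.
Tm = 2(9) + 4(2) = 18 + 8 = 26°C

26°C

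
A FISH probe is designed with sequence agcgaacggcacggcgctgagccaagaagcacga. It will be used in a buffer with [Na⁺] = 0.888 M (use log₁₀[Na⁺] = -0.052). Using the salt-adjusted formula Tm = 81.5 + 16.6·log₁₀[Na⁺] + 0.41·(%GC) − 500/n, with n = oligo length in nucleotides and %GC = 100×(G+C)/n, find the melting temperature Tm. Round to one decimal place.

Length n = 34. Base counts: G=12, A=11, T=1, C=10
G+C = 22, so %GC = 22/34 × 100 = 64.706%
Salt term: 16.6 × (-0.052) = -0.863
GC term: 0.41 × 64.706 = 26.529; length term: −500/34 = −14.706
Tm = 81.5 + (-0.863) + 26.529 − 14.706 = 92.46 → 92.5°C

92.5°C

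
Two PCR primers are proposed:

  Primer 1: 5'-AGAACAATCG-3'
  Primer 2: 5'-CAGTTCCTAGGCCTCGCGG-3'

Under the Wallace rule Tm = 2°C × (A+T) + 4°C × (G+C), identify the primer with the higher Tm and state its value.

Primer 1: A+T=6, G+C=4 → Tm = 2(6)+4(4) = 28°C
Primer 2: A+T=6, G+C=13 → Tm = 2(6)+4(13) = 64°C
28°C vs 64°C → primer 2 is higher.

Primer 2, 64°C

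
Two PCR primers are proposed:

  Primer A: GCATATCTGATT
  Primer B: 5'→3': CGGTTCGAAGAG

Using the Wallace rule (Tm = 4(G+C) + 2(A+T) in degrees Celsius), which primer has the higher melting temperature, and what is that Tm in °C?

Primer B, 38°C

Primer A: A+T=8, G+C=4 → Tm = 2(8)+4(4) = 32°C
Primer B: A+T=5, G+C=7 → Tm = 2(5)+4(7) = 38°C
32°C vs 38°C → primer B is higher.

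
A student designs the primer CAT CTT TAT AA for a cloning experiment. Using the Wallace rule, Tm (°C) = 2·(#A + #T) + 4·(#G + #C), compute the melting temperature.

26°C

Base counts: C=2, G=0, T=5, A=4
A+T = 9, G+C = 2
Tm = 2×9 + 4×2 = 26°C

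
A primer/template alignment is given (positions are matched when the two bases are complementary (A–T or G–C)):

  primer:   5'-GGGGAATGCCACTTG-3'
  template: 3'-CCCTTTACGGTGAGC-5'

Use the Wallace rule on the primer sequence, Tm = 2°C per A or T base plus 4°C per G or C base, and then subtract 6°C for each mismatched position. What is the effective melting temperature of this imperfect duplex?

Primer base counts: A=3, T=3, G=6, C=3 → A+T=6, G+C=9
Perfect-match Tm = 2(6) + 4(9) = 12 + 36 = 48°C
Mismatches (positions where the bases are not complementary): 2 (at positions 4, 14)
Effective Tm = 48 − 2×6 = 48 − 12 = 36°C

36°C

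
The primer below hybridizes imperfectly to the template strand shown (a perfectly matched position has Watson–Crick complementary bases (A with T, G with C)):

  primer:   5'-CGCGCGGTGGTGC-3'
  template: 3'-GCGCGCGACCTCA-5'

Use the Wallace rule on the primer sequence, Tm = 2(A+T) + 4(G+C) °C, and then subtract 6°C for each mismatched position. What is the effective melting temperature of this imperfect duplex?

Primer base counts: A=0, T=2, G=7, C=4 → A+T=2, G+C=11
Perfect-match Tm = 2(2) + 4(11) = 4 + 44 = 48°C
Mismatches (positions where the bases are not complementary): 3 (at positions 7, 11, 13)
Effective Tm = 48 − 3×6 = 48 − 18 = 30°C

30°C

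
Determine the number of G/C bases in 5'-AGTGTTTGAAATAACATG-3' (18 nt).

Base counts: T=6, G=4, C=1, A=7
G+C = 4 + 1 = 5

5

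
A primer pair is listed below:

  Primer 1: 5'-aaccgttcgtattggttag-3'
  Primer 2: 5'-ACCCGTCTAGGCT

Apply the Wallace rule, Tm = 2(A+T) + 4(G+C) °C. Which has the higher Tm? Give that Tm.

Primer 1: A+T=11, G+C=8 → Tm = 2(11)+4(8) = 54°C
Primer 2: A+T=5, G+C=8 → Tm = 2(5)+4(8) = 42°C
54°C vs 42°C → primer 1 is higher.

Primer 1, 54°C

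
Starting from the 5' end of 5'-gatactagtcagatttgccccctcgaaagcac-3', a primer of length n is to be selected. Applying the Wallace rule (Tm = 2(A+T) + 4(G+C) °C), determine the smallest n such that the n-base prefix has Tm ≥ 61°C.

First 20 bases: GATACTAGTCAGATTTGCCC → Tm = 58°C (< 61°C)
First 21 bases: GATACTAGTCAGATTTGCCCC → Tm = 62°C (≥ 61°C)
Each additional base adds 2°C (A/T) or 4°C (G/C), so Tm is non-decreasing in n; n = 21 is the first length to reach 61°C.

n = 21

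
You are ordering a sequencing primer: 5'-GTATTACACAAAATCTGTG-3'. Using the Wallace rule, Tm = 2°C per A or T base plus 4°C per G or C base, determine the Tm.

50°C

T=6, C=3, A=7, G=3
A+T = 13, G+C = 6
Tm = 4·6 + 2·13 = 24 + 26 = 50°C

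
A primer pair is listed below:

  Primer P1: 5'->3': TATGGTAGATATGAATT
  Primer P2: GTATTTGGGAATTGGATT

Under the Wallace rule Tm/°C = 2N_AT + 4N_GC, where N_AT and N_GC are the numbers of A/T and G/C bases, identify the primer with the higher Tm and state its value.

Primer P1: A+T=13, G+C=4 → Tm = 2(13)+4(4) = 42°C
Primer P2: A+T=12, G+C=6 → Tm = 2(12)+4(6) = 48°C
42°C vs 48°C → primer P2 is higher.

Primer P2, 48°C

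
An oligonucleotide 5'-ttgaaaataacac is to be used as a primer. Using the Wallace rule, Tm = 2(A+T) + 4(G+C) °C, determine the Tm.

32°C

G=1, C=2, A=7, T=3
So N_AT = 10 and N_GC = 3.
Tm = 2(10) + 4(3) = 20 + 12 = 32°C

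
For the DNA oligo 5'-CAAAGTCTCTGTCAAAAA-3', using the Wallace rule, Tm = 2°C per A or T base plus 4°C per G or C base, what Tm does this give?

Counting bases: C=4, A=8, G=2, T=4
A+T = 12, G+C = 6
Tm = 2(12) + 4(6) = 24 + 24 = 48°C

48°C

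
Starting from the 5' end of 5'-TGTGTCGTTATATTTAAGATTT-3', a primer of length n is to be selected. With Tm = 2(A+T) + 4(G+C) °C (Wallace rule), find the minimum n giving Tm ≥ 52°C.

n = 21

First 20 bases: TGTGTCGTTATATTTAAGAT → Tm = 50°C (< 52°C)
First 21 bases: TGTGTCGTTATATTTAAGATT → Tm = 52°C (≥ 52°C)
Each additional base adds 2°C (A/T) or 4°C (G/C), so Tm is non-decreasing in n; n = 21 is the first length to reach 52°C.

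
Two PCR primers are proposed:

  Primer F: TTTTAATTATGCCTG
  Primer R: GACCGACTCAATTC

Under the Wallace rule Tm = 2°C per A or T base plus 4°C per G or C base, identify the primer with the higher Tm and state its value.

Primer F: A+T=11, G+C=4 → Tm = 2(11)+4(4) = 38°C
Primer R: A+T=7, G+C=7 → Tm = 2(7)+4(7) = 42°C
38°C vs 42°C → primer R is higher.

Primer R, 42°C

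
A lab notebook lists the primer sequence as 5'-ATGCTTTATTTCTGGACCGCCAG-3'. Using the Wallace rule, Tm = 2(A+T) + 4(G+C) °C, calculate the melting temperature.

G=5, C=6, A=4, T=8
A+T = 12, G+C = 11
Tm = 2×12 + 4×11 = 68°C

68°C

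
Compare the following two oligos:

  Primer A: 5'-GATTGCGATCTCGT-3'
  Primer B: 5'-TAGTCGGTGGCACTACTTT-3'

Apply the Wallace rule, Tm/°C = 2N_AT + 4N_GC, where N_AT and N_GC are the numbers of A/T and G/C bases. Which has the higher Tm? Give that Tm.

Primer B, 56°C

Primer A: A+T=7, G+C=7 → Tm = 2(7)+4(7) = 42°C
Primer B: A+T=10, G+C=9 → Tm = 2(10)+4(9) = 56°C
42°C vs 56°C → primer B is higher.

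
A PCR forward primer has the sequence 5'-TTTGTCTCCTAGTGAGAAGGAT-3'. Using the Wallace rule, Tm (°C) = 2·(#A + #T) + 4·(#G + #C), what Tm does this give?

T=8, A=5, G=6, C=3
A+T = 13, G+C = 9
Tm = 2(13) + 4(9) = 26 + 36 = 62°C

62°C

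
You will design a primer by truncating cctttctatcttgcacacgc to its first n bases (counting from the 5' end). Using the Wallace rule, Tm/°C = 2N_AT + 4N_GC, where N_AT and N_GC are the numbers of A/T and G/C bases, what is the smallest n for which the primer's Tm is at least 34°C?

n = 13

First 12 bases: CCTTTCTATCTT → Tm = 32°C (< 34°C)
First 13 bases: CCTTTCTATCTTG → Tm = 36°C (≥ 34°C)
Each additional base adds 2°C (A/T) or 4°C (G/C), so Tm is non-decreasing in n; n = 13 is the first length to reach 34°C.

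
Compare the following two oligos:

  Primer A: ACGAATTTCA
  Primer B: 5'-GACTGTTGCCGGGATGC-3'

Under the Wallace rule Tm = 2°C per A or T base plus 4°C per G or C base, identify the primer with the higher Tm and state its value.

Primer A: A+T=7, G+C=3 → Tm = 2(7)+4(3) = 26°C
Primer B: A+T=6, G+C=11 → Tm = 2(6)+4(11) = 56°C
26°C vs 56°C → primer B is higher.

Primer B, 56°C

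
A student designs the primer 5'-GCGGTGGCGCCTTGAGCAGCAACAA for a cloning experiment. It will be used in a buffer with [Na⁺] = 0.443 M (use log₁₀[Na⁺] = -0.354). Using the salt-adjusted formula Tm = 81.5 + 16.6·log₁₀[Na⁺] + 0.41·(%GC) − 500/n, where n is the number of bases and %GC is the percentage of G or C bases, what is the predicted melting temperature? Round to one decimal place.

Length n = 25. Base counts: T=3, A=6, G=9, C=7
G+C = 16, so %GC = 16/25 × 100 = 64%
Salt term: 16.6 × (-0.354) = -5.876
GC term: 0.41 × 64 = 26.24; length term: −500/25 = −20
Tm = 81.5 + (-5.876) + 26.24 − 20 = 81.864 → 81.9°C

81.9°C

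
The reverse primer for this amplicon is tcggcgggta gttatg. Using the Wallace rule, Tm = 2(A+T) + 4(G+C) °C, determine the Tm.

Base counts: C=2, G=7, A=2, T=5
A+T = 7, G+C = 9
Tm = 2×7 + 4×9 = 50°C

50°C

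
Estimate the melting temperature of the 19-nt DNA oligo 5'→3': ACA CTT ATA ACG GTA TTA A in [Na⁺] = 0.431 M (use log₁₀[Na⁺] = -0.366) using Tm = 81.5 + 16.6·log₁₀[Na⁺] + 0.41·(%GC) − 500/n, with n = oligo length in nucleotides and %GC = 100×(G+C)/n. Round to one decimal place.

59.9°C

Length n = 19. Base counts: A=8, G=2, C=3, T=6
G+C = 5, so %GC = 5/19 × 100 = 26.316%
Salt term: 16.6 × (-0.366) = -6.076
GC term: 0.41 × 26.316 = 10.79; length term: −500/19 = −26.316
Tm = 81.5 + (-6.076) + 10.79 − 26.316 = 59.898 → 59.9°C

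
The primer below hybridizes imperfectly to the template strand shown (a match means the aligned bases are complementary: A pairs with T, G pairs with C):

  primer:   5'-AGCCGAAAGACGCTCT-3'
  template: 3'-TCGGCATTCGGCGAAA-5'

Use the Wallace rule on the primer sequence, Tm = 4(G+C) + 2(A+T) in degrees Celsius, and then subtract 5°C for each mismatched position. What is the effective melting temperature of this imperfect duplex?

Primer base counts: A=5, T=2, G=4, C=5 → A+T=7, G+C=9
Perfect-match Tm = 2(7) + 4(9) = 14 + 36 = 50°C
Mismatches (positions where the bases are not complementary): 3 (at positions 6, 10, 15)
Effective Tm = 50 − 3×5 = 50 − 15 = 35°C

35°C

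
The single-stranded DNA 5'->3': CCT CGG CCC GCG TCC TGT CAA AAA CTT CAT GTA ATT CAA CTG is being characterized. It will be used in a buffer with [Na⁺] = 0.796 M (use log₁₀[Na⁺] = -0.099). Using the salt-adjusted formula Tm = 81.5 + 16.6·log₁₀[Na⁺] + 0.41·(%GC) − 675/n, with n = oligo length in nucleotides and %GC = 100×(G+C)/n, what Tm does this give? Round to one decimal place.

84.3°C

Length n = 42. Base counts: G=7, T=11, A=10, C=14
G+C = 21, so %GC = 21/42 × 100 = 50%
Salt term: 16.6 × (-0.099) = -1.643
GC term: 0.41 × 50 = 20.5; length term: −675/42 = −16.071
Tm = 81.5 + (-1.643) + 20.5 − 16.071 = 84.286 → 84.3°C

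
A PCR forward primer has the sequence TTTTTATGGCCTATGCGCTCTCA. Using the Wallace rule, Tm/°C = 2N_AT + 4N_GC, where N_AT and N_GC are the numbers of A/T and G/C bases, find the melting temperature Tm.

Scanning the sequence gives T=10, A=3, C=6, G=4.
So N_AT = 13 and N_GC = 10.
Tm = 2×13 + 4×10 = 66°C

66°C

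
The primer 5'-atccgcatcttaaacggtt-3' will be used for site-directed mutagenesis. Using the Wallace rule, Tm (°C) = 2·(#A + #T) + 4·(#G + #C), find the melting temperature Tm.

54°C

Counting bases: T=6, C=5, G=3, A=5
AT pairs contribute 11, GC pairs contribute 8.
Tm = 2×11 + 4×8 = 54°C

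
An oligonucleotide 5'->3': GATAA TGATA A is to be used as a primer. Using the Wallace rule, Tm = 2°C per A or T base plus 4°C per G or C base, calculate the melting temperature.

Base counts: A=6, T=3, G=2, C=0
AT pairs contribute 9, GC pairs contribute 2.
Tm = 2×9 + 4×2 = 26°C

26°C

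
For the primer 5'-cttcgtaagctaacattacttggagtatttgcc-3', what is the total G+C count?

Scanning the sequence gives C=7, A=8, G=6, T=12.
Total G or C: 6 + 7 = 13

13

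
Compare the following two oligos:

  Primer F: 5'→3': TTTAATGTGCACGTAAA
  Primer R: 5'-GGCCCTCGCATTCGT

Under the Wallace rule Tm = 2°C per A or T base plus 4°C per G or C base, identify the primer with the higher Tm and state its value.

Primer R, 50°C

Primer F: A+T=12, G+C=5 → Tm = 2(12)+4(5) = 44°C
Primer R: A+T=5, G+C=10 → Tm = 2(5)+4(10) = 50°C
44°C vs 50°C → primer R is higher.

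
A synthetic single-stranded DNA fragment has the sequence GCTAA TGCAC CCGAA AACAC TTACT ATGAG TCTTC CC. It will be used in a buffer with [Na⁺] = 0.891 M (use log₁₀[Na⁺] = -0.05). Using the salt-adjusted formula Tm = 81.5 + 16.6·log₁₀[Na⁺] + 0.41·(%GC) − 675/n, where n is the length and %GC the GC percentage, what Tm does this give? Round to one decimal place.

81.3°C

Length n = 37. Counting bases: A=11, C=12, G=5, T=9
G+C = 17, so %GC = 17/37 × 100 = 45.946%
Salt term: 16.6 × (-0.05) = -0.83
GC term: 0.41 × 45.946 = 18.838; length term: −675/37 = −18.243
Tm = 81.5 + (-0.83) + 18.838 − 18.243 = 81.265 → 81.3°C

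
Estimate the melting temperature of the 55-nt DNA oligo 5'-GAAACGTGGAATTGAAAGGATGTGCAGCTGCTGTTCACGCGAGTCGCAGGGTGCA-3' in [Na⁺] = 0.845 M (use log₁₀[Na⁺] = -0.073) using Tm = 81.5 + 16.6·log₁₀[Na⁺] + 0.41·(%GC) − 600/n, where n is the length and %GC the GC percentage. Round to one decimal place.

Length n = 55. Scanning the sequence gives A=14, G=20, C=10, T=11.
G+C = 30, so %GC = 30/55 × 100 = 54.545%
Salt term: 16.6 × (-0.073) = -1.212
GC term: 0.41 × 54.545 = 22.363; length term: −600/55 = −10.909
Tm = 81.5 + (-1.212) + 22.363 − 10.909 = 91.742 → 91.7°C

91.7°C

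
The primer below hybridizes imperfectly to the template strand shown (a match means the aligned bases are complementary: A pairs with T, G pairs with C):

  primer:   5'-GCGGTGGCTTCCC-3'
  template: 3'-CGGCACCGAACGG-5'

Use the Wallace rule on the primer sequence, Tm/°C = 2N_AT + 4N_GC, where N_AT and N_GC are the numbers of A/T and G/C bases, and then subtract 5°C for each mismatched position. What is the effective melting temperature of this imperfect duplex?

36°C

Primer base counts: A=0, T=3, G=5, C=5 → A+T=3, G+C=10
Perfect-match Tm = 2(3) + 4(10) = 6 + 40 = 46°C
Mismatches (positions where the bases are not complementary): 2 (at positions 3, 11)
Effective Tm = 46 − 2×5 = 46 − 10 = 36°C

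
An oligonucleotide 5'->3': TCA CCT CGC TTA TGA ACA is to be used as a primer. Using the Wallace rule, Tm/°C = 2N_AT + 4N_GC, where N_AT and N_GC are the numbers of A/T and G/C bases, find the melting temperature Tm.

52°C

Scanning the sequence gives G=2, A=5, T=5, C=6.
AT pairs contribute 10, GC pairs contribute 8.
Tm = 2×10 + 4×8 = 52°C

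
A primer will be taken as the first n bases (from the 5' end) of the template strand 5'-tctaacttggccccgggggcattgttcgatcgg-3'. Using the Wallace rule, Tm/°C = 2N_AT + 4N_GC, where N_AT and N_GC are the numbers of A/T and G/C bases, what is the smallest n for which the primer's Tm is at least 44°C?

n = 14

First 13 bases: TCTAACTTGGCCC → Tm = 40°C (< 44°C)
First 14 bases: TCTAACTTGGCCCC → Tm = 44°C (≥ 44°C)
Since every base adds ≥2°C, Tm only increases with n, so the threshold is first crossed at n = 14.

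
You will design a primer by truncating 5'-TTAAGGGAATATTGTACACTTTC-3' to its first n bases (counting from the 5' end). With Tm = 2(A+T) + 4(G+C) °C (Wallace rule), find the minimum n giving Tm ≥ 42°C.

First 16 bases: TTAAGGGAATATTGTA → Tm = 40°C (< 42°C)
First 17 bases: TTAAGGGAATATTGTAC → Tm = 44°C (≥ 42°C)
Each additional base adds 2°C (A/T) or 4°C (G/C), so Tm is non-decreasing in n; n = 17 is the first length to reach 42°C.

n = 17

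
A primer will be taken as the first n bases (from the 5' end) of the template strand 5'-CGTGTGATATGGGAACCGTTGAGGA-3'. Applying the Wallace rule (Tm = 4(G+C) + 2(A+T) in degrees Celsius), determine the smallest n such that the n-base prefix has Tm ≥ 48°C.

First 15 bases: CGTGTGATATGGGAA → Tm = 44°C (< 48°C)
First 16 bases: CGTGTGATATGGGAAC → Tm = 48°C (≥ 48°C)
Since every base adds ≥2°C, Tm only increases with n, so the threshold is first crossed at n = 16.

n = 16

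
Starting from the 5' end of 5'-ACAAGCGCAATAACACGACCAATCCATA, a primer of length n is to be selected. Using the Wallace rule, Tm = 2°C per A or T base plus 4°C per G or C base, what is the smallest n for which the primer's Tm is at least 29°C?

First 9 bases: ACAAGCGCA → Tm = 28°C (< 29°C)
First 10 bases: ACAAGCGCAA → Tm = 30°C (≥ 29°C)
Each additional base adds 2°C (A/T) or 4°C (G/C), so Tm is non-decreasing in n; n = 10 is the first length to reach 29°C.

n = 10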